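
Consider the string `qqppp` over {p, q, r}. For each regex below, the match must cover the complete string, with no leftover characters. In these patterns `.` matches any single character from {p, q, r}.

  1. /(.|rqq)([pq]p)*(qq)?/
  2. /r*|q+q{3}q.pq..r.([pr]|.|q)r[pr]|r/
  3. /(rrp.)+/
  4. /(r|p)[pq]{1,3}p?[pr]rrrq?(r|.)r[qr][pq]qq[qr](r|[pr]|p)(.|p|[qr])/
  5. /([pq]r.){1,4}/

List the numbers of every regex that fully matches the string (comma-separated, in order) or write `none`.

1 → match
2 → no match
3 → no match — must start with `rrp`
4 → no match
5 → no match

1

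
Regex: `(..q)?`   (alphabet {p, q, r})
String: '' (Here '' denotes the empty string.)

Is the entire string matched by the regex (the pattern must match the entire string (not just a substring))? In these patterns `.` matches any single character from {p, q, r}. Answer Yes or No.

Yes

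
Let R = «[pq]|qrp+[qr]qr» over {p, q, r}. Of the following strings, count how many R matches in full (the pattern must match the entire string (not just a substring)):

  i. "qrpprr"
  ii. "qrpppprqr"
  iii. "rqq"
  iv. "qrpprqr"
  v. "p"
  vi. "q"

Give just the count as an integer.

4

i. "qrpprr" → no match
ii. "qrpppprqr" → match
iii. "rqq" → no match
iv. "qrpprqr" → match
v. "p" → match
vi. "q" → match
Total matched: 4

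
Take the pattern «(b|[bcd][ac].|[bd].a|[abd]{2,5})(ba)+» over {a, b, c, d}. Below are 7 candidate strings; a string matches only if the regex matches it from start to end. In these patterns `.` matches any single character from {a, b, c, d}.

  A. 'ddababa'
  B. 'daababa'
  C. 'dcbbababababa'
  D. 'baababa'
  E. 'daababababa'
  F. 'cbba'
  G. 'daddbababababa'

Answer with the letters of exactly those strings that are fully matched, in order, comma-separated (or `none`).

A, B, C, D, E, G

A → match
B → match
C → match
D → match
E → match
F → no match
G → match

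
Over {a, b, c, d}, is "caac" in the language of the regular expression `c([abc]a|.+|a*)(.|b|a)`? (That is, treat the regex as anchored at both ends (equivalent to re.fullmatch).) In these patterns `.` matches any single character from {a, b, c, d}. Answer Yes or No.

Yes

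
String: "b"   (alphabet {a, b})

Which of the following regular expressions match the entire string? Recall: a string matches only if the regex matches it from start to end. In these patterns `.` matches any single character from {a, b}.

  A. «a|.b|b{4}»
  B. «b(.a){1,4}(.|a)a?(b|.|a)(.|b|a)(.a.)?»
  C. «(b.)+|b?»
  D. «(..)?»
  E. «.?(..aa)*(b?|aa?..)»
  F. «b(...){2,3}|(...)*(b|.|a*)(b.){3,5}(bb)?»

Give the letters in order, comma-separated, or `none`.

A → no match
B → no match
C → match
D → no match
E → match
F → no match

C, E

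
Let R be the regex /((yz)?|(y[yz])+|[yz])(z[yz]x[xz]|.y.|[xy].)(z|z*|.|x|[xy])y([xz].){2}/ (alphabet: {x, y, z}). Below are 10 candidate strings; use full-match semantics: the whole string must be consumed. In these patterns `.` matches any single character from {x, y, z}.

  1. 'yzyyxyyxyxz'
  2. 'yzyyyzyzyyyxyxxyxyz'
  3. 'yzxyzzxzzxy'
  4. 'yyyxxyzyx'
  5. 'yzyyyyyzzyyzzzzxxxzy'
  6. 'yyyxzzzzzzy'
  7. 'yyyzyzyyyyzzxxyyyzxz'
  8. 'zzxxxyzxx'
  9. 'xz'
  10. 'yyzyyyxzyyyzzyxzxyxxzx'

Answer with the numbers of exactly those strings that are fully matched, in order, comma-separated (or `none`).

1 → match
2 → no match
3 → no match
4 → no match
5 → no match
6 → no match
7 → no match
8 → no match
9 → no match
10 → no match

1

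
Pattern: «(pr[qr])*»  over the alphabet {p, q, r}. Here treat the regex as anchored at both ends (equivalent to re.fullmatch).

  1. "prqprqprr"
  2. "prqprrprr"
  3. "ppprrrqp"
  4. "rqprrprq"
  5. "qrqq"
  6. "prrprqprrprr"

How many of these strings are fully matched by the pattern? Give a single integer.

1. "prqprqprr" → match
2. "prqprrprr" → match
3. "ppprrrqp" → no match
4. "rqprrprq" → no match
5. "qrqq" → no match
6. "prrprqprrprr" → match
Total matched: 3

3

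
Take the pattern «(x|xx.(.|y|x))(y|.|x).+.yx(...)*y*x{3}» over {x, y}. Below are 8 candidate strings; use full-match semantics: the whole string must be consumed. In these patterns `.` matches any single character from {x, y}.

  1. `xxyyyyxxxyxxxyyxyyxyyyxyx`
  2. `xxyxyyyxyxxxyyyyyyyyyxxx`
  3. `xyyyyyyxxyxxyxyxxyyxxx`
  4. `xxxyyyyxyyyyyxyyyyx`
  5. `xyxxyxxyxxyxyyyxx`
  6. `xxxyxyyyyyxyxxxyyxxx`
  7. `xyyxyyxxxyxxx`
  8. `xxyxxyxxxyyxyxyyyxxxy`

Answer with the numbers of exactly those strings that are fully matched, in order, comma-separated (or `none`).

1 → no match
2 → match
3 → match
4 → no match
5 → no match
6 → match
7 → match
8 → no match — must end with `x`

2, 3, 6, 7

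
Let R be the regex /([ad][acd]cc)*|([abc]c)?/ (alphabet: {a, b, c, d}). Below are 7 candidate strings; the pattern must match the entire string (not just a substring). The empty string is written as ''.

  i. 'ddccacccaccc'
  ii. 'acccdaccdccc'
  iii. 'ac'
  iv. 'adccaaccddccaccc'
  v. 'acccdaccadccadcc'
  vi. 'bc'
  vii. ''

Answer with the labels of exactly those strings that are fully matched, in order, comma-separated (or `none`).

i, ii, iii, iv, v, vi, vii

i → match
ii → match
iii → match
iv → match
v → match
vi → match
vii → match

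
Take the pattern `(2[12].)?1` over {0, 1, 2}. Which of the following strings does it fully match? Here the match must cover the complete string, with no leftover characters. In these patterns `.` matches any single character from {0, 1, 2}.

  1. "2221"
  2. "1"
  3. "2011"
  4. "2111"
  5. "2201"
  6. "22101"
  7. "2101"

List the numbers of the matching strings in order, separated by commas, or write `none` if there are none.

1 → match
2 → match
3 → no match
4 → match
5 → match
6 → no match
7 → match

1, 2, 4, 5, 7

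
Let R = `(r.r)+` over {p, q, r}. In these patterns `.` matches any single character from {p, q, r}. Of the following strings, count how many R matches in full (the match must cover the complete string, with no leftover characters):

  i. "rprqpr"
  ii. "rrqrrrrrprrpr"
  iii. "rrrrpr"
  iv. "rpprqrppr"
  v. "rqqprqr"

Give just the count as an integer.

1

i → no match
ii → no match
iii → match
iv → no match
v → no match
Total matched: 1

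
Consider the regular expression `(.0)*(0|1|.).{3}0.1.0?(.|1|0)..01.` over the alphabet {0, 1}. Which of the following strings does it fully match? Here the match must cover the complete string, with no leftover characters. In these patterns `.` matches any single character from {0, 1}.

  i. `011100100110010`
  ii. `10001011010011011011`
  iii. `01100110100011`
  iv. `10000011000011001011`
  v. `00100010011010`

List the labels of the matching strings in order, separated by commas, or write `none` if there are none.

i → match
ii → match
iii → match
iv → match
v → match

i, ii, iii, iv, v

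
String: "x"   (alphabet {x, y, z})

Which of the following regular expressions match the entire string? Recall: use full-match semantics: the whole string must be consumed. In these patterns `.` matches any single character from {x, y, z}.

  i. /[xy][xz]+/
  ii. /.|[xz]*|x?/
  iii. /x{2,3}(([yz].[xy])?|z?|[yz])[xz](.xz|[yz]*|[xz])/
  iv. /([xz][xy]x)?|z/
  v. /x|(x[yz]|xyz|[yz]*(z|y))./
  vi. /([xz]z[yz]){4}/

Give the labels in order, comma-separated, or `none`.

ii, v

i → no match
ii → match
iii → no match
iv → no match
v → match
vi → no match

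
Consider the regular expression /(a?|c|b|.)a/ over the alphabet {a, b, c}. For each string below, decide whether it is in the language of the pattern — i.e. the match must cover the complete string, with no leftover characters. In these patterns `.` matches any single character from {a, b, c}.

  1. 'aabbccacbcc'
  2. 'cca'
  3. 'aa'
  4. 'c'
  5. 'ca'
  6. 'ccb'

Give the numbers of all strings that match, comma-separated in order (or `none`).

1. 'aabbccacbcc' → no match — must end with 'a'
2. 'cca' → no match
3. 'aa' → match
4. 'c' → no match — must end with 'a'
5. 'ca' → match
6. 'ccb' → no match — must end with 'a'

3, 5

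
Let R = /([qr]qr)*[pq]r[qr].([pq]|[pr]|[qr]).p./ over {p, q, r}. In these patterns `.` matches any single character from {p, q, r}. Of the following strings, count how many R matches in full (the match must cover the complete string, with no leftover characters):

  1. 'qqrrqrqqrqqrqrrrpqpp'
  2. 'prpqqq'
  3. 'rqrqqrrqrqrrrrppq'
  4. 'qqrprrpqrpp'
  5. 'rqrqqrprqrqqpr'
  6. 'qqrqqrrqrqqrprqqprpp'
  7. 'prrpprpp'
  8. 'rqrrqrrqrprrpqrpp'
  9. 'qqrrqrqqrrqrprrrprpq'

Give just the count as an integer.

8

1 → match
2 → no match
3 → match
4 → match
5 → match
6 → match
7 → match
8 → match
9 → match
Total matched: 8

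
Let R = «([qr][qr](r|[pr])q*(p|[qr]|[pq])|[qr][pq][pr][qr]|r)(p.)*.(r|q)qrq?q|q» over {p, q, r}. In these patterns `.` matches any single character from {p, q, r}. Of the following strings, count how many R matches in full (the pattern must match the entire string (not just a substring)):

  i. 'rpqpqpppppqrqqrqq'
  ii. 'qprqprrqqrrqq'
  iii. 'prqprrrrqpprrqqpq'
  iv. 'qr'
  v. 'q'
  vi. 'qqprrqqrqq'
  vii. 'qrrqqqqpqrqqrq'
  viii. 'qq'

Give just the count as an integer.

i → match
ii → no match
iii → no match
iv → no match — must end with 'q'
v → match
vi → match
vii → match
viii → no match
Total matched: 4

4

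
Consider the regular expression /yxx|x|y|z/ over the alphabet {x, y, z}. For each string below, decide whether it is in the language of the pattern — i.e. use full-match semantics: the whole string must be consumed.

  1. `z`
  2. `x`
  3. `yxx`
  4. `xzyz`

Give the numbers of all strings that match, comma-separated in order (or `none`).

1, 2, 3

1 → match
2 → match
3 → match
4 → no match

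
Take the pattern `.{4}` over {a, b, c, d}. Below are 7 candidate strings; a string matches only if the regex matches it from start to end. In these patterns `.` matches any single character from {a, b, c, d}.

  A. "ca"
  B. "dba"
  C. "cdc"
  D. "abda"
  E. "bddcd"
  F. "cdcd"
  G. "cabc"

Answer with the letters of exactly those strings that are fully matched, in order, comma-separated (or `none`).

A → no match
B → no match
C → no match
D → match
E → no match
F → match
G → match

D, F, G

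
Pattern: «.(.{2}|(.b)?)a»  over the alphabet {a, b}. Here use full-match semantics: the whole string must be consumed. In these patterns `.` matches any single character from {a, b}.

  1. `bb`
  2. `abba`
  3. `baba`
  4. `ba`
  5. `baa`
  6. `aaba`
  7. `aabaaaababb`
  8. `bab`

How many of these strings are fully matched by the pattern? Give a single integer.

4

1 → no match — must end with `a`
2 → match
3 → match
4 → match
5 → no match
6 → match
7 → no match — must end with `a`
8 → no match — must end with `a`
Total matched: 4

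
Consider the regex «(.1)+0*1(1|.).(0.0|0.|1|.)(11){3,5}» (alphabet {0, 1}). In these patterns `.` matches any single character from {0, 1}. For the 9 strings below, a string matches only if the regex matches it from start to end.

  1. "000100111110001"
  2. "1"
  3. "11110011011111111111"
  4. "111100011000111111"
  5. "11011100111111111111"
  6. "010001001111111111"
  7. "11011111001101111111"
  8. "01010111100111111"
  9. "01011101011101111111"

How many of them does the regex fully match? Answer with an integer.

1 → no match — must end with "11"
2 → no match — must end with "11"
3 → match
4 → match
5 → match
6 → no match
7 → match
8 → match
9 → match
Total matched: 6

6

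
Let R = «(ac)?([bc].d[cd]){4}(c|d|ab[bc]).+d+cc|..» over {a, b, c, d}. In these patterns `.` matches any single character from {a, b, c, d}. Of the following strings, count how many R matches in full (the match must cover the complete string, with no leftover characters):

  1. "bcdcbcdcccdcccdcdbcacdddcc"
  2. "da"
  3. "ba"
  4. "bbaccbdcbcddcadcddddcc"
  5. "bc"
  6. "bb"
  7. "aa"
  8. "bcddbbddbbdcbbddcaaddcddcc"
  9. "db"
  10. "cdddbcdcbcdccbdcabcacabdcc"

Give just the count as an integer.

9

1 → match
2 → match
3 → match
4 → no match
5 → match
6 → match
7 → match
8 → match
9 → match
10 → match
Total matched: 9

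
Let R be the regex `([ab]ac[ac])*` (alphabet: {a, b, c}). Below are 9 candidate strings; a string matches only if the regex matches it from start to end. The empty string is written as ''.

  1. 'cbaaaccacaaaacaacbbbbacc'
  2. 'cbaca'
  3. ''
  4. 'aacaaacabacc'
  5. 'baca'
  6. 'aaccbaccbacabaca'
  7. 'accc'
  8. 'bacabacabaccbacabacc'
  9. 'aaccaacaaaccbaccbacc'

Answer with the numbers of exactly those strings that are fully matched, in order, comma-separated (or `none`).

1 → no match
2 → no match
3 → match
4 → match
5 → match
6 → match
7 → no match
8 → match
9 → match

3, 4, 5, 6, 8, 9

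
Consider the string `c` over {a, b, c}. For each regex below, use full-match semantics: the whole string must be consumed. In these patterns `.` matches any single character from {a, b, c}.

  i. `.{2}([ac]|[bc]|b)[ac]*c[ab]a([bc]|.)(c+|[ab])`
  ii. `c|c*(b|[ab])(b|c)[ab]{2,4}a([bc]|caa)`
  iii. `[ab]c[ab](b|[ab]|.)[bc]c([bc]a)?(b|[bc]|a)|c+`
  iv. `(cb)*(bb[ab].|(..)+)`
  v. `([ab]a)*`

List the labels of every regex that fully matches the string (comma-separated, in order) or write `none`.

ii, iii

i → no match
ii → match
iii → match
iv → no match
v → no match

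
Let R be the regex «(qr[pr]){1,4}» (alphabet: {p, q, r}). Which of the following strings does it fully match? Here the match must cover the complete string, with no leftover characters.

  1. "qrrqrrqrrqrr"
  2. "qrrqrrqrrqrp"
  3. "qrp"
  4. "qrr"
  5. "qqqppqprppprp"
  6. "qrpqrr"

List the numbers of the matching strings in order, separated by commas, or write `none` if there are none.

1, 2, 3, 4, 6

1. "qrrqrrqrrqrr" → match
2. "qrrqrrqrrqrp" → match
3. "qrp" → match
4. "qrr" → match
5 → no match — must start with "qr"
6. "qrpqrr" → match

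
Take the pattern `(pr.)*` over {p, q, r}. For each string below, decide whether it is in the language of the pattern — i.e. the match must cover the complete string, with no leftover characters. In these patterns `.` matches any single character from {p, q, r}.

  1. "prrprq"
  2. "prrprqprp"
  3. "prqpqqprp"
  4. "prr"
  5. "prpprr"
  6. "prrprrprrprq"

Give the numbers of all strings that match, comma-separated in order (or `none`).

1 → match
2 → match
3 → no match
4 → match
5 → match
6 → match

1, 2, 4, 5, 6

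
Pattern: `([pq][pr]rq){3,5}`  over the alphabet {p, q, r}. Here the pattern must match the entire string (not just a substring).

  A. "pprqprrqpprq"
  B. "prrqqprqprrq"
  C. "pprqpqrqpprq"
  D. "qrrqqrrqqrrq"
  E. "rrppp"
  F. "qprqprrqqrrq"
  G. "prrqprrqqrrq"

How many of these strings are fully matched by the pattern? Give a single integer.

A → match
B → match
C → no match
D → match
E → no match — must end with "rq"
F → match
G → match
Total matched: 5

5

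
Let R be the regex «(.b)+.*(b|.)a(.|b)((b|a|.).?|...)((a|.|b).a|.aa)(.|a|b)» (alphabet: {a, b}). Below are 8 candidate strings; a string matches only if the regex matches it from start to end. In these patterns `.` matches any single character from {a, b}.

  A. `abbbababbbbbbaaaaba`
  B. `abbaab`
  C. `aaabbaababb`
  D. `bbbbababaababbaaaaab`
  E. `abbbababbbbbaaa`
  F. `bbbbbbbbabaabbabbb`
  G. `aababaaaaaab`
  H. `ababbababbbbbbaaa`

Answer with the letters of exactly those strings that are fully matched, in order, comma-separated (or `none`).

D, E

A → no match
B → no match
C → no match
D → match
E → match
F → no match
G → no match
H → no match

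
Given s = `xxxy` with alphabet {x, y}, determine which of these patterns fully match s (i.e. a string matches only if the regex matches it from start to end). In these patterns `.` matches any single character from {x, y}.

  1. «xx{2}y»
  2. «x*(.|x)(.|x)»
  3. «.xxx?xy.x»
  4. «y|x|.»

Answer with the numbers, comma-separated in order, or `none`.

1, 2

1 → match
2 → match
3 → no match — must end with `x`
4 → no match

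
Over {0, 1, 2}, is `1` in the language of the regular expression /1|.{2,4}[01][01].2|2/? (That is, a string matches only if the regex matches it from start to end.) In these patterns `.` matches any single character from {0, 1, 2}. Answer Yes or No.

Yes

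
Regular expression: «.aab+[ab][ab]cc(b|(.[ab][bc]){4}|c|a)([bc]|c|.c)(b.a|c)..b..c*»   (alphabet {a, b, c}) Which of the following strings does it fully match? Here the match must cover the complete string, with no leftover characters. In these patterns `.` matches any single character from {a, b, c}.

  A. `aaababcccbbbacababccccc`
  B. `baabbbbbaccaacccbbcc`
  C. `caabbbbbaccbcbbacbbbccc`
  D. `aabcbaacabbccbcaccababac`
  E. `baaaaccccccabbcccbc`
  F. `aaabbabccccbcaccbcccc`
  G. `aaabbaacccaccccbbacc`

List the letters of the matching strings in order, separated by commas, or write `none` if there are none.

A → match
B → match
C → match
D → no match
E → no match
F → match
G → match

A, B, C, F, G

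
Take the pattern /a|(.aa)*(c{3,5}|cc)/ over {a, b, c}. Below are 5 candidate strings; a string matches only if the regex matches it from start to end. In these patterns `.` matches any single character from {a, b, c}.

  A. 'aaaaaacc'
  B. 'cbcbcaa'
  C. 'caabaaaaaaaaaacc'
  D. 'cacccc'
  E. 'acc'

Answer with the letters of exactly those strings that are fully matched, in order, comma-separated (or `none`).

A. 'aaaaaacc' → match
B. 'cbcbcaa' → no match
C → no match
D. 'cacccc' → no match
E. 'acc' → no match

A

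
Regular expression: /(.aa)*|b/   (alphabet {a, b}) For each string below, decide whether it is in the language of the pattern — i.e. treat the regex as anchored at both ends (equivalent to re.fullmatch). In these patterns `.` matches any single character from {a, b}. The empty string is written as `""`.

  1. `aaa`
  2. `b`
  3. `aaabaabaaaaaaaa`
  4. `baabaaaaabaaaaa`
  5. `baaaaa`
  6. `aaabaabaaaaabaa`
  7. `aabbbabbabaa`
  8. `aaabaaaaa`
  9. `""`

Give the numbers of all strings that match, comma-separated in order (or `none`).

1 → match
2 → match
3 → match
4 → match
5 → match
6 → match
7 → no match
8 → match
9 → match

1, 2, 3, 4, 5, 6, 8, 9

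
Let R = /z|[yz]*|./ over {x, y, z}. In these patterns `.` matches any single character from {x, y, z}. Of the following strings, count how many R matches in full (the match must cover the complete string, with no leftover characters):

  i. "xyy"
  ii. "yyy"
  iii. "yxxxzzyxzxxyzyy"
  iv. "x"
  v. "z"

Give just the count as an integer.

3

i → no match
ii → match
iii → no match
iv → match
v → match
Total matched: 3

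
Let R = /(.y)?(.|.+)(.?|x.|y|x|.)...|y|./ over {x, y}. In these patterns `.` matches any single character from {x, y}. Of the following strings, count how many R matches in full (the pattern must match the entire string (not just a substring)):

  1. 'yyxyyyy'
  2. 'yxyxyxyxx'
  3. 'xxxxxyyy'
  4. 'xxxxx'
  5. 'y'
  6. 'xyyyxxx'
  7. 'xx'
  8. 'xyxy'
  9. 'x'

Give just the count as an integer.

8

1 → match
2 → match
3 → match
4 → match
5 → match
6 → match
7 → no match
8 → match
9 → match
Total matched: 8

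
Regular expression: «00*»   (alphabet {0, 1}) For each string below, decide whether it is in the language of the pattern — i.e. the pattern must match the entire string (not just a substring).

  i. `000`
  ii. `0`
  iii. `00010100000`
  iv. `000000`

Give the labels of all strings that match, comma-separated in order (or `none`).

i → match
ii → match
iii → no match
iv → match

i, ii, iv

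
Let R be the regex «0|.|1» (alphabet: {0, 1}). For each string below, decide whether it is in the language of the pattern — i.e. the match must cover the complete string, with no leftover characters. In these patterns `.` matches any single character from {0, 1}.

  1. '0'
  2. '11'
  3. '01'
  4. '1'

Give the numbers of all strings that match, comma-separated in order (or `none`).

1, 4

1 → match
2 → no match
3 → no match
4 → match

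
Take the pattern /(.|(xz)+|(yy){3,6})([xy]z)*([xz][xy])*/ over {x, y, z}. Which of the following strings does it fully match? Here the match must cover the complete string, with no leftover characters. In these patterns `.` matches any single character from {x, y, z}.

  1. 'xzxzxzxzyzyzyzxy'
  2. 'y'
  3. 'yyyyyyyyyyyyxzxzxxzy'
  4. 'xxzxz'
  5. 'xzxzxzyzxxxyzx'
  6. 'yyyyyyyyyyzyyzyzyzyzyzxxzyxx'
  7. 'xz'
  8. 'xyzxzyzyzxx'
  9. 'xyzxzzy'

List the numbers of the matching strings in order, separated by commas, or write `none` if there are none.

1 → match
2 → match
3 → match
4 → match
5 → match
6 → no match
7 → match
8 → match
9 → match

1, 2, 3, 4, 5, 7, 8, 9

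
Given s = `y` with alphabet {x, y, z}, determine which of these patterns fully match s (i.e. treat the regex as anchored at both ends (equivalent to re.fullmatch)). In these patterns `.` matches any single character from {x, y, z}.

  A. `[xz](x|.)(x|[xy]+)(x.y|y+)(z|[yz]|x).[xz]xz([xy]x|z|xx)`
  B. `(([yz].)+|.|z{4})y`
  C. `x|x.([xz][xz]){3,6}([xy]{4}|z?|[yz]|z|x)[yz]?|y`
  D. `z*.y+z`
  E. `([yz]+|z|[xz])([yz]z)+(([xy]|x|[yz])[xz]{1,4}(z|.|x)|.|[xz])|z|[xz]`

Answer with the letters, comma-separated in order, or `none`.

C

A → no match
B → no match
C → match
D → no match — must end with `yz`
E → no match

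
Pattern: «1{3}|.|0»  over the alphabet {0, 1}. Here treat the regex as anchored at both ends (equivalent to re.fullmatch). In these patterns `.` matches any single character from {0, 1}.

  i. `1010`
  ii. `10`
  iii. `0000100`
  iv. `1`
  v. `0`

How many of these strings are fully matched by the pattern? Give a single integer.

2

i → no match
ii → no match
iii → no match
iv → match
v → match
Total matched: 2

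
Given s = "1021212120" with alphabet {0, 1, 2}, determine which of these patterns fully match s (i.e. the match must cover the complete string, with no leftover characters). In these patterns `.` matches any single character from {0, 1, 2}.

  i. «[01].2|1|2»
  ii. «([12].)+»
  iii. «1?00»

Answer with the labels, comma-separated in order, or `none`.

ii

i → no match
ii → match
iii → no match — must end with "00"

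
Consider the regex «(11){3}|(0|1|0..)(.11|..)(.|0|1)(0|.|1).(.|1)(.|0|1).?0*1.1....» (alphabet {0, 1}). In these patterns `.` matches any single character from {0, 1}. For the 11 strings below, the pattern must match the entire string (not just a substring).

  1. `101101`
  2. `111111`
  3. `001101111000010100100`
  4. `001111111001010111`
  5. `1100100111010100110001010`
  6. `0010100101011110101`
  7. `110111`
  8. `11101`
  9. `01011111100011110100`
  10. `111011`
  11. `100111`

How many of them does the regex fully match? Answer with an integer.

2

1 → no match
2 → match
3 → no match
4 → match
5 → no match
6 → no match
7 → no match
8 → no match
9 → no match
10 → no match
11 → no match
Total matched: 2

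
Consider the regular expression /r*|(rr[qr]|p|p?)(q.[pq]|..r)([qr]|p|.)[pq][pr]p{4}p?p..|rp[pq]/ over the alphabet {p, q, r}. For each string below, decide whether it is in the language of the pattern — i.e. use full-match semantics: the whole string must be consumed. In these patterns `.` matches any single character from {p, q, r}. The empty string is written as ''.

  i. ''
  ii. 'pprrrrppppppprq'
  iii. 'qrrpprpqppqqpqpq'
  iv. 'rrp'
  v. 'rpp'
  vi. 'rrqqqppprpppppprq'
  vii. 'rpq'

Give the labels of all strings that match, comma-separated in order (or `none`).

i → match
ii → no match
iii → no match
iv → no match
v → match
vi → match
vii → match

i, v, vi, vii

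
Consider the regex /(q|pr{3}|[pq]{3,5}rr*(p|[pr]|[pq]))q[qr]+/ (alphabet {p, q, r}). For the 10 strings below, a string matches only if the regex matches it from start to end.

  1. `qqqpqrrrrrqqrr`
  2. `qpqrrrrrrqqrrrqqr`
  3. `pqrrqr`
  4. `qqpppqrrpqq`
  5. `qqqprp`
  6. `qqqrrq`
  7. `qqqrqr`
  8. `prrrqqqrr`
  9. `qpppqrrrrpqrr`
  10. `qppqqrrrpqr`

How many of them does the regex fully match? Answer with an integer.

1 → match
2 → match
3 → no match
4 → no match
5 → no match
6 → match
7 → match
8 → match
9 → match
10 → match
Total matched: 7

7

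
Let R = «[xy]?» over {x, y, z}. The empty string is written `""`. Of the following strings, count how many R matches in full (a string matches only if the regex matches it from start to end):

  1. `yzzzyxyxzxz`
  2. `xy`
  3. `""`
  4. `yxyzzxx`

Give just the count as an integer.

1

1 → no match
2 → no match
3 → match
4 → no match
Total matched: 1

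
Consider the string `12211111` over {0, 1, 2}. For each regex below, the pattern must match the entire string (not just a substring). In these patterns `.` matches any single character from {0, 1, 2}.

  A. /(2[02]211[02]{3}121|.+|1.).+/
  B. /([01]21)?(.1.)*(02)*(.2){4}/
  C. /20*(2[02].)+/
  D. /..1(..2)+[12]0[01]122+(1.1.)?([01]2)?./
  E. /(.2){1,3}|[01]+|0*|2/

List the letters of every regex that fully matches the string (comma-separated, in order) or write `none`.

A → match
B → no match — must end with `2`
C → no match — must start with `2`
D → no match
E → no match

A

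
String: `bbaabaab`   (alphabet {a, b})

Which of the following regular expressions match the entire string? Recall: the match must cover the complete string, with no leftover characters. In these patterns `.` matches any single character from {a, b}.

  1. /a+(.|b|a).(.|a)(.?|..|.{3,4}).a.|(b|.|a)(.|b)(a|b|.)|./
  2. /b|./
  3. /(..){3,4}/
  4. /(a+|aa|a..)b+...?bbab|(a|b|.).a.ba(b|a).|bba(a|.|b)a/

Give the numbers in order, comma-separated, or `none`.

3, 4

1 → no match
2 → no match
3 → match
4 → match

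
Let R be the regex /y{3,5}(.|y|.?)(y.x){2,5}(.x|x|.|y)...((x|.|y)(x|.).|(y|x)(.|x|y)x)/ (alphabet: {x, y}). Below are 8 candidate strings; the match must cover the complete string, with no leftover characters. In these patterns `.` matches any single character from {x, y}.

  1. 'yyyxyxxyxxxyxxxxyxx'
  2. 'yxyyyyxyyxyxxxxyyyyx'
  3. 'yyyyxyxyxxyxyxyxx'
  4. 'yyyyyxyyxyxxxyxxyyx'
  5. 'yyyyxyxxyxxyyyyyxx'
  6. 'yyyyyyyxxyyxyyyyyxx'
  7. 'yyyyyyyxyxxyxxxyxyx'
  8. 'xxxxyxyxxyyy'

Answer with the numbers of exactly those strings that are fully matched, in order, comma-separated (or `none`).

1 → no match
2 → no match
3 → no match
4 → match
5 → match
6 → match
7 → match
8 → no match — must start with 'y'

4, 5, 6, 7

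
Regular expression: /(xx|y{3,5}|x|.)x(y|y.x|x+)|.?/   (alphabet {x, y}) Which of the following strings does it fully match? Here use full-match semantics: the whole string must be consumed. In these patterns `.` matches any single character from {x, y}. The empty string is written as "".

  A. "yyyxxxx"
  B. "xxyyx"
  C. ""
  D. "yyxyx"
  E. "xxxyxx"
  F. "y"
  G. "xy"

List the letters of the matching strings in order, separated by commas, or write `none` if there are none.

A, B, C, E, F

A → match
B → match
C → match
D → no match
E → match
F → match
G → no match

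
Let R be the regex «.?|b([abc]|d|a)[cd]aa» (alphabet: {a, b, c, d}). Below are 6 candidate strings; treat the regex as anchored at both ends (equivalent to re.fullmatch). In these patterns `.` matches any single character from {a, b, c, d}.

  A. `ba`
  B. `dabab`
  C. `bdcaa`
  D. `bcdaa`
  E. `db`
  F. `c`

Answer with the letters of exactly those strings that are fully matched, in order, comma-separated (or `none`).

A. `ba` → no match
B. `dabab` → no match
C. `bdcaa` → match
D. `bcdaa` → match
E. `db` → no match
F. `c` → match

C, D, F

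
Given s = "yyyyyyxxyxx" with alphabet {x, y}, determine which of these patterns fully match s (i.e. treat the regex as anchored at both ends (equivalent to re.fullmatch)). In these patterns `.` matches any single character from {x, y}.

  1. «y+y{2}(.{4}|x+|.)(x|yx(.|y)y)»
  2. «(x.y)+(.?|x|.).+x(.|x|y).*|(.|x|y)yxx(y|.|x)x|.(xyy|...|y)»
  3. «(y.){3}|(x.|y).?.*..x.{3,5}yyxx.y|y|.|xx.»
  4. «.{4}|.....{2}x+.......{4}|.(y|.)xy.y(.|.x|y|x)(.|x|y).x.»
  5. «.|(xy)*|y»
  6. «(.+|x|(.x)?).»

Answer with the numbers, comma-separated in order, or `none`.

1, 6

1 → match
2 → no match
3 → no match
4 → no match
5 → no match
6 → match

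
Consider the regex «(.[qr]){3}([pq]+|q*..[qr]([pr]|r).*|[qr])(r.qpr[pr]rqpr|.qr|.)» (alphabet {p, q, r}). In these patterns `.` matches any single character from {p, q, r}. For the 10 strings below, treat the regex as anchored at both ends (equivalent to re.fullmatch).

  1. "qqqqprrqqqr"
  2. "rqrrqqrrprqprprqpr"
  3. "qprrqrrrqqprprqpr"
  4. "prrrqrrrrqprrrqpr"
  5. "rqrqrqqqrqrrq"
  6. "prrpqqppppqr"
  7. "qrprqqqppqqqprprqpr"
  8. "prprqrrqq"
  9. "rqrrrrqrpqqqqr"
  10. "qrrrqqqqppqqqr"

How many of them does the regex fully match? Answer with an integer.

1 → no match
2 → no match
3 → no match
4 → match
5 → match
6 → no match
7 → no match
8 → no match
9 → no match
10 → match
Total matched: 3

3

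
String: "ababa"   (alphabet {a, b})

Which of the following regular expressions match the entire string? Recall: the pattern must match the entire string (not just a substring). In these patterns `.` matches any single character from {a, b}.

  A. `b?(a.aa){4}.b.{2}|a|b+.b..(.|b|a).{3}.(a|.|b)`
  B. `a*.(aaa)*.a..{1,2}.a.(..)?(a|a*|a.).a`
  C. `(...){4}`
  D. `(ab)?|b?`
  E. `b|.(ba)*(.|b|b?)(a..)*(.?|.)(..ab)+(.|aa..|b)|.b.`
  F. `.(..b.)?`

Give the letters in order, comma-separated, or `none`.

F

A → no match
B → no match
C → no match
D → no match
E → no match
F → match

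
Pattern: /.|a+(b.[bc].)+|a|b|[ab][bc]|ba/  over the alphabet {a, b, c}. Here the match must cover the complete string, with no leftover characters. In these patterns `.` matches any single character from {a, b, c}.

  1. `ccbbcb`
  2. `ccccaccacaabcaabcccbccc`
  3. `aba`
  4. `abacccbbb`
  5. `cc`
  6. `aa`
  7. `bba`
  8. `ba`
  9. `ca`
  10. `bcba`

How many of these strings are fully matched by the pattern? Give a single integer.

1 → no match
2 → no match
3 → no match
4 → no match
5 → no match
6 → no match
7 → no match
8 → match
9 → no match
10 → no match
Total matched: 1

1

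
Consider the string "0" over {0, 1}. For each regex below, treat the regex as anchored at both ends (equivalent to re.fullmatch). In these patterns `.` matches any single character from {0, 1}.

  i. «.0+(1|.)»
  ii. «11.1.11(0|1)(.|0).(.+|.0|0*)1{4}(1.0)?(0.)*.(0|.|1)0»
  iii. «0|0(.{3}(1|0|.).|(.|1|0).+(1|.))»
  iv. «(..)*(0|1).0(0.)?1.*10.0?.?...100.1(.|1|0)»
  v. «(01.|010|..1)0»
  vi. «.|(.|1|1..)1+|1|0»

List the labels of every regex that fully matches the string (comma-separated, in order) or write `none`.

iii, vi

i → no match
ii → no match — must start with "11"
iii → match
iv → no match
v → no match
vi → match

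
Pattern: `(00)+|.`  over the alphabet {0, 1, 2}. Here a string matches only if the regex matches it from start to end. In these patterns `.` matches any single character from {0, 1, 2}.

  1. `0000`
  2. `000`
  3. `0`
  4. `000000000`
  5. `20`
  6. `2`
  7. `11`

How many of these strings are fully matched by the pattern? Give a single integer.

1 → match
2 → no match
3 → match
4 → no match
5 → no match
6 → match
7 → no match
Total matched: 3

3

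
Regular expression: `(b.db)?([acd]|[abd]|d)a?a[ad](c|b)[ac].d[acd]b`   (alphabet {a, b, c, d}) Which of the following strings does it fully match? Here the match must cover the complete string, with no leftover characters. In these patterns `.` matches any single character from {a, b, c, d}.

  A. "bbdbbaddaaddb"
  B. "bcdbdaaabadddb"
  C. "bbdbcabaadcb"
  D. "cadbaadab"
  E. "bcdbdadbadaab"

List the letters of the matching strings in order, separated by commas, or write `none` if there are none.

B, D

A → no match
B → match
C → no match
D → match
E → no match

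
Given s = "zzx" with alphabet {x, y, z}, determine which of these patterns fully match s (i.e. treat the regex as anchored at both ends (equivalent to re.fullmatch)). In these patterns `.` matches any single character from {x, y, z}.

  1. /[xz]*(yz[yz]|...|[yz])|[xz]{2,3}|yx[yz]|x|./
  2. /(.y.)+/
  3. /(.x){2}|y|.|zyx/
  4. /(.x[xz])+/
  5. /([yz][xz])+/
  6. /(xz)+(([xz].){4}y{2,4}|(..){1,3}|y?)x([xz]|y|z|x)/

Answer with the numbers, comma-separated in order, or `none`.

1 → match
2 → no match
3 → no match
4 → no match
5 → no match
6 → no match — must start with "xz"

1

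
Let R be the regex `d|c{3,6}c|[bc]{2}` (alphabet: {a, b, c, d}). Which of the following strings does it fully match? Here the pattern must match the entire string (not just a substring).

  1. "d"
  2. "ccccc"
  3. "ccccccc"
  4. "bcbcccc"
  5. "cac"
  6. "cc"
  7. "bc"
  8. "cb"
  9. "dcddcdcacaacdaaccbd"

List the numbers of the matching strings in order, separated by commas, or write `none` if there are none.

1, 2, 3, 6, 7, 8

1 → match
2 → match
3 → match
4 → no match
5 → no match
6 → match
7 → match
8 → match
9 → no match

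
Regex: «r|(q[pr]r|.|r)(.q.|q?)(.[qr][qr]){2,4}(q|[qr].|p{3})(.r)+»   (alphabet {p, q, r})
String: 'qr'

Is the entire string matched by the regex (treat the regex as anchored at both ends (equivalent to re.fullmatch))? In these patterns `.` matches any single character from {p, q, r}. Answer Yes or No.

No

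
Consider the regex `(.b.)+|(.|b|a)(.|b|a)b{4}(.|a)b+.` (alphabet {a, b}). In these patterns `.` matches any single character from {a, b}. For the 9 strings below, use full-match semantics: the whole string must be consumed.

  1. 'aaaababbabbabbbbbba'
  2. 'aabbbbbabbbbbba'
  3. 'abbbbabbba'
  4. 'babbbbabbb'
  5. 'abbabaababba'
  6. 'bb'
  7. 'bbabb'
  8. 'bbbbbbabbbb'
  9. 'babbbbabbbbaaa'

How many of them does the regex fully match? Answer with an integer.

1 → no match
2 → no match
3 → no match
4 → match
5 → match
6 → no match
7 → no match
8 → match
9 → no match
Total matched: 3

3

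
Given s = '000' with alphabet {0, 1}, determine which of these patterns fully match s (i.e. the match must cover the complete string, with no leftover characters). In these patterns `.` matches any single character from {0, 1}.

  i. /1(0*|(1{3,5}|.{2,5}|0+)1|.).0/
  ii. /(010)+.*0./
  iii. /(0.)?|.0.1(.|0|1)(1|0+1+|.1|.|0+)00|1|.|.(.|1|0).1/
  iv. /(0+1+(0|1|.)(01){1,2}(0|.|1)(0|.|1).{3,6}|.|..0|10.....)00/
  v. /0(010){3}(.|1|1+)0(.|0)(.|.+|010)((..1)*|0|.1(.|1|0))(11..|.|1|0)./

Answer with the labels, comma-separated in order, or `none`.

iv

i → no match — must start with '1'
ii → no match — must start with '010'
iii → no match
iv → match
v → no match — must start with '0010'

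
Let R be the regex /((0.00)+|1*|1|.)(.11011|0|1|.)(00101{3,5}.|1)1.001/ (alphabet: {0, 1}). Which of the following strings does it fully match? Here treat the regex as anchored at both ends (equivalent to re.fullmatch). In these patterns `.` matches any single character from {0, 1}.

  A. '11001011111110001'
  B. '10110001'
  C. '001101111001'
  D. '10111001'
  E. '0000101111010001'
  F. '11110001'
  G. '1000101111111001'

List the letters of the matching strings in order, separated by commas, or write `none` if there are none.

A → match
B → match
C → no match
D → match
E → match
F → match
G → match

A, B, D, E, F, G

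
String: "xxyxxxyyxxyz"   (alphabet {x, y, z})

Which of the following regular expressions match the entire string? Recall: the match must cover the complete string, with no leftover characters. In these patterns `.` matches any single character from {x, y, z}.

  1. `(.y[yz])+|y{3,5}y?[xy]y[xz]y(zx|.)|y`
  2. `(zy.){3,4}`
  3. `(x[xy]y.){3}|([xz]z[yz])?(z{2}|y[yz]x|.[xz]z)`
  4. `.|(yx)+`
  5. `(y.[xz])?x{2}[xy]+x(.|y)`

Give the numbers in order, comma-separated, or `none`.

1 → no match
2 → no match — must start with "zy"
3 → match
4 → no match
5 → no match

3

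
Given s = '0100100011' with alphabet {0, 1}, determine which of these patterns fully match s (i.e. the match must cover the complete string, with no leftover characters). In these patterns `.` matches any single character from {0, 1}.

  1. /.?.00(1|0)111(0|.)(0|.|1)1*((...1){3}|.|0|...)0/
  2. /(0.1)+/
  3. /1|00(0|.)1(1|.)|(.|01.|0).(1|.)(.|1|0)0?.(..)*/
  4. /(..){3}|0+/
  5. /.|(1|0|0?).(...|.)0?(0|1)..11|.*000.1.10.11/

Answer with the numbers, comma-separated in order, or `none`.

1 → no match — must end with '0'
2 → no match
3 → match
4 → no match
5 → match

3, 5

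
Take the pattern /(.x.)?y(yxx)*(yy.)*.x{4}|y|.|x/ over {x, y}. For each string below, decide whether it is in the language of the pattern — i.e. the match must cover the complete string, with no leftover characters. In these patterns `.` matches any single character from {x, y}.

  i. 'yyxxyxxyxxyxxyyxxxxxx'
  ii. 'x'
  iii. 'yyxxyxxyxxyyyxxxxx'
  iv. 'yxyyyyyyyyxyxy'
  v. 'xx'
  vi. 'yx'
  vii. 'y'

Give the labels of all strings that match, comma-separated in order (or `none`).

i → match
ii → match
iii → match
iv → no match
v → no match
vi → no match
vii → match

i, ii, iii, vii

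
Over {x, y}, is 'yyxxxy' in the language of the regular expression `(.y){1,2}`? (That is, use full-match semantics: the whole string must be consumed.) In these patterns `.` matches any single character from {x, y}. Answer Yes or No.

No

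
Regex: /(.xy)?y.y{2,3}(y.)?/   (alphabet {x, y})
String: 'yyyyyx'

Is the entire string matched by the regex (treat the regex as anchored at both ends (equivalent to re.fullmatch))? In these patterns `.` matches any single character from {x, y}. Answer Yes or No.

Yes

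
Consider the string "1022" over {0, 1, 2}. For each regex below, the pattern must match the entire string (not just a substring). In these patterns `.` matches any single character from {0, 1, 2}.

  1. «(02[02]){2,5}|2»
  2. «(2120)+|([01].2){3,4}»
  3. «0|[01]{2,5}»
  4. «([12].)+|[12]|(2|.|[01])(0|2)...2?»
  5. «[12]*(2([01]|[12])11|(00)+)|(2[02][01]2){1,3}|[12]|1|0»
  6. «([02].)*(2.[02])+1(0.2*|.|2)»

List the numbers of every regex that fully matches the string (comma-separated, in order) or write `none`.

1 → no match
2 → no match
3 → no match
4 → match
5 → no match
6 → no match

4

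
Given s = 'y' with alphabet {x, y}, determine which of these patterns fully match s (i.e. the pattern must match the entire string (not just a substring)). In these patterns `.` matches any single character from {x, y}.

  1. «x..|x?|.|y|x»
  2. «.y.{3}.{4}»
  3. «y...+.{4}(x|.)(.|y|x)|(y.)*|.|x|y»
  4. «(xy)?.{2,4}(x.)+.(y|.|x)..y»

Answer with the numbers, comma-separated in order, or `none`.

1 → match
2 → no match
3 → match
4 → no match

1, 3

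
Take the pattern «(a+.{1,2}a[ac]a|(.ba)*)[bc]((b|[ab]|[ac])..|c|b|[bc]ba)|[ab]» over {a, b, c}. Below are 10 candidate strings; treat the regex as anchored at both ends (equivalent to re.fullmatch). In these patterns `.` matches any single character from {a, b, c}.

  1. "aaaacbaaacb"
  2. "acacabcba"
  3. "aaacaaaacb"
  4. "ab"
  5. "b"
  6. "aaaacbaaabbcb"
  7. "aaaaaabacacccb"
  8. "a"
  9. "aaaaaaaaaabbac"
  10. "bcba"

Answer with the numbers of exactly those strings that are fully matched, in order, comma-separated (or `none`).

1, 2, 3, 5, 6, 7, 8, 9, 10

1 → match
2 → match
3 → match
4 → no match
5 → match
6 → match
7 → match
8 → match
9 → match
10 → match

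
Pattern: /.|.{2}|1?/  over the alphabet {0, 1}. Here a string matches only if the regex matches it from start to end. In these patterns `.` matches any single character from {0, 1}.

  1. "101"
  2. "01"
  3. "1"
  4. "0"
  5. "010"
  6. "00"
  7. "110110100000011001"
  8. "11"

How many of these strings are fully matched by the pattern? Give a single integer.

1 → no match
2 → match
3 → match
4 → match
5 → no match
6 → match
7 → no match
8 → match
Total matched: 5

5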